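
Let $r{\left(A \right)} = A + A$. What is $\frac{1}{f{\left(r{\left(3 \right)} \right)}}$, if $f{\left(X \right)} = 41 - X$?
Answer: $\frac{1}{35} \approx 0.028571$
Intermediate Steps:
$r{\left(A \right)} = 2 A$
$\frac{1}{f{\left(r{\left(3 \right)} \right)}} = \frac{1}{41 - 2 \cdot 3} = \frac{1}{41 - 6} = \frac{1}{35}$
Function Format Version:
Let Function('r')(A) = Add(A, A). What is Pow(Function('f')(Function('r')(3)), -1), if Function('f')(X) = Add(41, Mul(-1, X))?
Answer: Rational(1, 35) ≈ 0.028571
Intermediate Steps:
Function('r')(A) = Mul(2, A)
Pow(Function('f')(Function('r')(3)), -1) = Pow(Add(41, Mul(-1, Mul(2, 3))), -1) = Pow(Add(41, Mul(-1, 6)), -1) = Pow(Add(41, -6), -1) = Pow(35, -1) = Rational(1, 35)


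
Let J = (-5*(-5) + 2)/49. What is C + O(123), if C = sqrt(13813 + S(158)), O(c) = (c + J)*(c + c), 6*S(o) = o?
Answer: 1489284/49 + sqrt(124554)/3 ≈ 30511.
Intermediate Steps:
S(o) = o/6
J = 27/49 (J = (25 + 2)*(1/49) = 27*(1/49) = 27/49 ≈ 0.55102)
O(c) = 2*c*(27/49 + c) (O(c) = (c + 27/49)*(c + c) = (27/49 + c)*(2*c) = 2*c*(27/49 + c))
C = sqrt(124554)/3 (C = sqrt(13813 + (1/6)*158) = sqrt(13813 + 79/3) = sqrt(41518/3) = sqrt(124554)/3 ≈ 117.64)
C + O(123) = sqrt(124554)/3 + (2/49)*123*(27 + 49*123) = sqrt(124554)/3 + (2/49)*123*(27 + 6027) = sqrt(124554)/3 + (2/49)*123*6054 = sqrt(124554)/3 + 1489284/49 = 1489284/49 + sqrt(124554)/3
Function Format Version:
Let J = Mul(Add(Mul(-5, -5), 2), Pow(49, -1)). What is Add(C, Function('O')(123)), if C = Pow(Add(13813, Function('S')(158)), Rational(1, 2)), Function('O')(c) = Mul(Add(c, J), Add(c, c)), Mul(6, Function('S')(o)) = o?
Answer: Add(Rational(1489284, 49), Mul(Rational(1, 3), Pow(124554, Rational(1, 2)))) ≈ 30511.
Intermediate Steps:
Function('S')(o) = Mul(Rational(1, 6), o)
J = Rational(27, 49) (J = Mul(Add(25, 2), Rational(1, 49)) = Mul(27, Rational(1, 49)) = Rational(27, 49) ≈ 0.55102)
Function('O')(c) = Mul(2, c, Add(Rational(27, 49), c)) (Function('O')(c) = Mul(Add(c, Rational(27, 49)), Add(c, c)) = Mul(Add(Rational(27, 49), c), Mul(2, c)) = Mul(2, c, Add(Rational(27, 49), c)))
C = Mul(Rational(1, 3), Pow(124554, Rational(1, 2))) (C = Pow(Add(13813, Mul(Rational(1, 6), 158)), Rational(1, 2)) = Pow(Add(13813, Rational(79, 3)), Rational(1, 2)) = Pow(Rational(41518, 3), Rational(1, 2)) = Mul(Rational(1, 3), Pow(124554, Rational(1, 2))) ≈ 117.64)
Add(C, Function('O')(123)) = Add(Mul(Rational(1, 3), Pow(124554, Rational(1, 2))), Mul(Rational(2, 49), 123, Add(27, Mul(49, 123)))) = Add(Mul(Rational(1, 3), Pow(124554, Rational(1, 2))), Mul(Rational(2, 49), 123, Add(27, 6027))) = Add(Mul(Rational(1, 3), Pow(124554, Rational(1, 2))), Mul(Rational(2, 49), 123, 6054)) = Add(Mul(Rational(1, 3), Pow(124554, Rational(1, 2))), Rational(1489284, 49)) = Add(Rational(1489284, 49), Mul(Rational(1, 3), Pow(124554, Rational(1, 2))))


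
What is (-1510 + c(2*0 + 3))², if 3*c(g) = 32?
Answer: 20232004/9 ≈ 2.2480e+6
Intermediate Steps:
c(g) = 32/3 (c(g) = (⅓)*32 = 32/3)
(-1510 + c(2*0 + 3))² = (-1510 + 32/3)² = (-4498/3)² = 20232004/9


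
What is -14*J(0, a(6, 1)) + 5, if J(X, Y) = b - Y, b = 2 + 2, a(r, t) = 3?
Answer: -9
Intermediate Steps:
b = 4
J(X, Y) = 4 - Y
-14*J(0, a(6, 1)) + 5 = -14*(4 - 1*3) + 5 = -14*(4 - 3) + 5 = -14*1 + 5 = -14 + 5 = -9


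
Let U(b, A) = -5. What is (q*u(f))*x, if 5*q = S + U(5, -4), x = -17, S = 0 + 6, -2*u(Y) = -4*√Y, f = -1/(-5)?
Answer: -34*√5/25 ≈ -3.0411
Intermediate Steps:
f = ⅕ (f = -1*(-⅕) = ⅕ ≈ 0.20000)
u(Y) = 2*√Y (u(Y) = -(-2)*√Y = 2*√Y)
S = 6
q = ⅕ (q = (6 - 5)/5 = (⅕)*1 = ⅕ ≈ 0.20000)
(q*u(f))*x = ((2*√(⅕))/5)*(-17) = ((2*(√5/5))/5)*(-17) = ((2*√5/5)/5)*(-17) = (2*√5/25)*(-17) = -34*√5/25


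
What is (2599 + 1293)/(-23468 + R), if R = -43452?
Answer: -139/2390 ≈ -0.058159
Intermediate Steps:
(2599 + 1293)/(-23468 + R) = (2599 + 1293)/(-23468 - 43452) = 3892/(-66920) = 3892*(-1/66920) = -139/2390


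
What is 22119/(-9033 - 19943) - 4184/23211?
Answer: -634639693/672561936 ≈ -0.94361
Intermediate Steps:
22119/(-9033 - 19943) - 4184/23211 = 22119/(-28976) - 4184*1/23211 = 22119*(-1/28976) - 4184/23211 = -22119/28976 - 4184/23211 = -634639693/672561936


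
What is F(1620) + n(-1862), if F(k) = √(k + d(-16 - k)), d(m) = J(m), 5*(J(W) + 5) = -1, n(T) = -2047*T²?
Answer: -7097039068 + √40370/5 ≈ -7.0970e+9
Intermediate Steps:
J(W) = -26/5 (J(W) = -5 + (⅕)*(-1) = -5 - ⅕ = -26/5)
d(m) = -26/5
F(k) = √(-26/5 + k) (F(k) = √(k - 26/5) = √(-26/5 + k))
F(1620) + n(-1862) = √(-130 + 25*1620)/5 - 2047*(-1862)² = √(-130 + 40500)/5 - 2047*3467044 = √40370/5 - 7097039068 = -7097039068 + √40370/5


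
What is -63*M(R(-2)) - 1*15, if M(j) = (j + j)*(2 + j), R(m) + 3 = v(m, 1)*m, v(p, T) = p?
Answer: -393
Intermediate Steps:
R(m) = -3 + m**2 (R(m) = -3 + m*m = -3 + m**2)
M(j) = 2*j*(2 + j) (M(j) = (2*j)*(2 + j) = 2*j*(2 + j))
-63*M(R(-2)) - 1*15 = -126*(-3 + (-2)**2)*(2 + (-3 + (-2)**2)) - 1*15 = -126*(-3 + 4)*(2 + (-3 + 4)) - 15 = -126*(2 + 1) - 15 = -126*3 - 15 = -63*6 - 15 = -378 - 15 = -393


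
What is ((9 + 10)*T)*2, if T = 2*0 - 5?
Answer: -190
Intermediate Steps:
T = -5 (T = 0 - 5 = -5)
((9 + 10)*T)*2 = ((9 + 10)*(-5))*2 = (19*(-5))*2 = -95*2 = -190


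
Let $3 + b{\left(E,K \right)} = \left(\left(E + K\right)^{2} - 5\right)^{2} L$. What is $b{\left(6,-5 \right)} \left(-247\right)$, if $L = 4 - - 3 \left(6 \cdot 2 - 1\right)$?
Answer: $-145483$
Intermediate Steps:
$L = 37$ ($L = 4 - - 3 \left(12 - 1\right) = 4 - \left(-3\right) 11 = 4 - -33 = 4 + 33 = 37$)
$b{\left(E,K \right)} = -3 + 37 \left(-5 + \left(E + K\right)^{2}\right)^{2}$ ($b{\left(E,K \right)} = -3 + \left(\left(E + K\right)^{2} - 5\right)^{2} \cdot 37 = -3 + \left(-5 + \left(E + K\right)^{2}\right)^{2} \cdot 37 = -3 + 37 \left(-5 + \left(E + K\right)^{2}\right)^{2}$)
$b{\left(6,-5 \right)} \left(-247\right) = \left(-3 + 37 \left(-5 + \left(6 - 5\right)^{2}\right)^{2}\right) \left(-247\right) = \left(-3 + 37 \left(-5 + 1^{2}\right)^{2}\right) \left(-247\right) = \left(-3 + 37 \left(-5 + 1\right)^{2}\right) \left(-247\right) = \left(-3 + 37 \left(-4\right)^{2}\right) \left(-247\right) = \left(-3 + 37 \cdot 16\right) \left(-247\right) = \left(-3 + 592\right) \left(-247\right) = 589 \left(-247\right) = -145483$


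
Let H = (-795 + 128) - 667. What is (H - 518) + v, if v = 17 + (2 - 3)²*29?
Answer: -1806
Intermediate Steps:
v = 46 (v = 17 + (-1)²*29 = 17 + 1*29 = 17 + 29 = 46)
H = -1334 (H = -667 - 667 = -1334)
(H - 518) + v = (-1334 - 518) + 46 = -1852 + 46 = -1806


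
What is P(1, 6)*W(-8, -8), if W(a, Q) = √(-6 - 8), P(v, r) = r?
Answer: 6*I*√14 ≈ 22.45*I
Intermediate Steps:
W(a, Q) = I*√14 (W(a, Q) = √(-14) = I*√14)
P(1, 6)*W(-8, -8) = 6*(I*√14) = 6*I*√14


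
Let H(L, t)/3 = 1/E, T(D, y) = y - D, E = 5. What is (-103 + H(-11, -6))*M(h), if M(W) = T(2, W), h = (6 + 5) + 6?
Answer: -1536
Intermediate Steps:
h = 17 (h = 11 + 6 = 17)
M(W) = -2 + W (M(W) = W - 1*2 = W - 2 = -2 + W)
H(L, t) = ⅗ (H(L, t) = 3/5 = 3*(⅕) = ⅗)
(-103 + H(-11, -6))*M(h) = (-103 + ⅗)*(-2 + 17) = -512/5*15 = -1536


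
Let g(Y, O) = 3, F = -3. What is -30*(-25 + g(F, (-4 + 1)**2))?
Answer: 660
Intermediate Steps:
-30*(-25 + g(F, (-4 + 1)**2)) = -30*(-25 + 3) = -30*(-22) = 660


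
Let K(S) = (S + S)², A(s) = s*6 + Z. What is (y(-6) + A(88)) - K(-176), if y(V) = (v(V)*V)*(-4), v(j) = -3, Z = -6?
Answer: -123454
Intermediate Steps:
A(s) = -6 + 6*s (A(s) = s*6 - 6 = 6*s - 6 = -6 + 6*s)
K(S) = 4*S² (K(S) = (2*S)² = 4*S²)
y(V) = 12*V (y(V) = -3*V*(-4) = 12*V)
(y(-6) + A(88)) - K(-176) = (12*(-6) + (-6 + 6*88)) - 4*(-176)² = (-72 + (-6 + 528)) - 4*30976 = (-72 + 522) - 1*123904 = 450 - 123904 = -123454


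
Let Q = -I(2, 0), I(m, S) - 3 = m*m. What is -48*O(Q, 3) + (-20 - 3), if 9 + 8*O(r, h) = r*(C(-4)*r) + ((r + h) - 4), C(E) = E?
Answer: 1255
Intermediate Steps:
I(m, S) = 3 + m² (I(m, S) = 3 + m*m = 3 + m²)
Q = -7 (Q = -(3 + 2²) = -(3 + 4) = -1*7 = -7)
O(r, h) = -13/8 - r²/2 + h/8 + r/8 (O(r, h) = -9/8 + (r*(-4*r) + ((r + h) - 4))/8 = -9/8 + (-4*r² + ((h + r) - 4))/8 = -9/8 + (-4*r² + (-4 + h + r))/8 = -9/8 + (-4 + h + r - 4*r²)/8 = -9/8 + (-½ - r²/2 + h/8 + r/8) = -13/8 - r²/2 + h/8 + r/8)
-48*O(Q, 3) + (-20 - 3) = -48*(-13/8 - ½*(-7)² + (⅛)*3 + (⅛)*(-7)) + (-20 - 3) = -48*(-13/8 - ½*49 + 3/8 - 7/8) - 23 = -48*(-13/8 - 49/2 + 3/8 - 7/8) - 23 = -48*(-213/8) - 23 = 1278 - 23 = 1255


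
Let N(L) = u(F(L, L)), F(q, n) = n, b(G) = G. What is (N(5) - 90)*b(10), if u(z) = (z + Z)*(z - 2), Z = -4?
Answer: -870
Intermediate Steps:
u(z) = (-4 + z)*(-2 + z) (u(z) = (z - 4)*(z - 2) = (-4 + z)*(-2 + z))
N(L) = 8 + L² - 6*L
(N(5) - 90)*b(10) = ((8 + 5² - 6*5) - 90)*10 = ((8 + 25 - 30) - 90)*10 = (3 - 90)*10 = -87*10 = -870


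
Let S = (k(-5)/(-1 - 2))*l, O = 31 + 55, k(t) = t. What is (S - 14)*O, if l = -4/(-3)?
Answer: -9116/9 ≈ -1012.9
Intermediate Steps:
l = 4/3 (l = -4*(-⅓) = 4/3 ≈ 1.3333)
O = 86
S = 20/9 (S = -5/(-1 - 2)*(4/3) = -5/(-3)*(4/3) = -5*(-⅓)*(4/3) = (5/3)*(4/3) = 20/9 ≈ 2.2222)
(S - 14)*O = (20/9 - 14)*86 = -106/9*86 = -9116/9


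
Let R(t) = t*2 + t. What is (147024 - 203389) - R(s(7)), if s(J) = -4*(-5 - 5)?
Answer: -56485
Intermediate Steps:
s(J) = 40 (s(J) = -4*(-10) = 40)
R(t) = 3*t (R(t) = 2*t + t = 3*t)
(147024 - 203389) - R(s(7)) = (147024 - 203389) - 3*40 = -56365 - 1*120 = -56365 - 120 = -56485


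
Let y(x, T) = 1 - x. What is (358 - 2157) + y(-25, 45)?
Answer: -1773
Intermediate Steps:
(358 - 2157) + y(-25, 45) = (358 - 2157) + (1 - 1*(-25)) = -1799 + (1 + 25) = -1799 + 26 = -1773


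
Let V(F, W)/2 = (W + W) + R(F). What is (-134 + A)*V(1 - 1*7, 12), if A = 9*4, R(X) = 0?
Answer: -4704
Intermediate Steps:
V(F, W) = 4*W (V(F, W) = 2*((W + W) + 0) = 2*(2*W + 0) = 2*(2*W) = 4*W)
A = 36
(-134 + A)*V(1 - 1*7, 12) = (-134 + 36)*(4*12) = -98*48 = -4704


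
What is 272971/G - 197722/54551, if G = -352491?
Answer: -12083723789/2746962363 ≈ -4.3989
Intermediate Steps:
272971/G - 197722/54551 = 272971/(-352491) - 197722/54551 = 272971*(-1/352491) - 197722*1/54551 = -272971/352491 - 28246/7793 = -12083723789/2746962363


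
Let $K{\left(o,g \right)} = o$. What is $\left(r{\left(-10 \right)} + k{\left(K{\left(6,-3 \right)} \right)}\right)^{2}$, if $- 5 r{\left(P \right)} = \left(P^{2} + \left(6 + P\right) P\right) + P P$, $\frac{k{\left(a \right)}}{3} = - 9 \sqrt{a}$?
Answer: $6678 + 2592 \sqrt{6} \approx 13027.0$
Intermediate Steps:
$k{\left(a \right)} = - 27 \sqrt{a}$ ($k{\left(a \right)} = 3 \left(- 9 \sqrt{a}\right) = - 27 \sqrt{a}$)
$r{\left(P \right)} = - \frac{2 P^{2}}{5} - \frac{P \left(6 + P\right)}{5}$ ($r{\left(P \right)} = - \frac{\left(P^{2} + \left(6 + P\right) P\right) + P P}{5} = - \frac{\left(P^{2} + P \left(6 + P\right)\right) + P^{2}}{5} = - \frac{2 P^{2} + P \left(6 + P\right)}{5} = - \frac{2 P^{2}}{5} - \frac{P \left(6 + P\right)}{5}$)
$\left(r{\left(-10 \right)} + k{\left(K{\left(6,-3 \right)} \right)}\right)^{2} = \left(\left(- \frac{3}{5}\right) \left(-10\right) \left(2 - 10\right) - 27 \sqrt{6}\right)^{2} = \left(\left(- \frac{3}{5}\right) \left(-10\right) \left(-8\right) - 27 \sqrt{6}\right)^{2} = \left(-48 - 27 \sqrt{6}\right)^{2}$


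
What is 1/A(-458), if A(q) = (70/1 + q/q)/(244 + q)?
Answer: -214/71 ≈ -3.0141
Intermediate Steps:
A(q) = 71/(244 + q) (A(q) = (70*1 + 1)/(244 + q) = (70 + 1)/(244 + q) = 71/(244 + q))
1/A(-458) = 1/(71/(244 - 458)) = 1/(71/(-214)) = 1/(71*(-1/214)) = 1/(-71/214) = -214/71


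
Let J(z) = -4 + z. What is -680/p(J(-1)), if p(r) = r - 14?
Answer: 680/19 ≈ 35.789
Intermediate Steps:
p(r) = -14 + r
-680/p(J(-1)) = -680/(-14 + (-4 - 1)) = -680/(-14 - 5) = -680/(-19) = -680*(-1/19) = 680/19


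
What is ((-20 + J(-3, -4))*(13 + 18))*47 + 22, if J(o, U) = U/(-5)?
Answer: -139762/5 ≈ -27952.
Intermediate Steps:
J(o, U) = -U/5 (J(o, U) = U*(-⅕) = -U/5)
((-20 + J(-3, -4))*(13 + 18))*47 + 22 = ((-20 - ⅕*(-4))*(13 + 18))*47 + 22 = ((-20 + ⅘)*31)*47 + 22 = -96/5*31*47 + 22 = -2976/5*47 + 22 = -139872/5 + 22 = -139762/5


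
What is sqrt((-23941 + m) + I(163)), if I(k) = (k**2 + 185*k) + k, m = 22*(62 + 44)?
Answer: sqrt(35278) ≈ 187.82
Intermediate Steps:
m = 2332 (m = 22*106 = 2332)
I(k) = k**2 + 186*k
sqrt((-23941 + m) + I(163)) = sqrt((-23941 + 2332) + 163*(186 + 163)) = sqrt(-21609 + 163*349) = sqrt(-21609 + 56887) = sqrt(35278)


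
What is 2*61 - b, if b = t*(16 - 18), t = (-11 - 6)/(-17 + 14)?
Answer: 400/3 ≈ 133.33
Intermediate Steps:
t = 17/3 (t = -17/(-3) = -17*(-⅓) = 17/3 ≈ 5.6667)
b = -34/3 (b = 17*(16 - 18)/3 = (17/3)*(-2) = -34/3 ≈ -11.333)
2*61 - b = 2*61 - 1*(-34/3) = 122 + 34/3 = 400/3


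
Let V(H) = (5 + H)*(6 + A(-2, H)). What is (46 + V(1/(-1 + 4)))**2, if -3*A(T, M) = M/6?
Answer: 39816100/6561 ≈ 6068.6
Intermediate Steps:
A(T, M) = -M/18 (A(T, M) = -M/(3*6) = -M/18)
V(H) = (5 + H)*(6 - H/18)
(46 + V(1/(-1 + 4)))**2 = (46 + (30 - 1/(18*(-1 + 4)**2) + 103/(18*(-1 + 4))))**2 = (46 + (30 - (1/3)**2/18 + (103/18)/3))**2 = (46 + (30 - (1/3)**2/18 + (103/18)*(1/3)))**2 = (46 + (30 - 1/18*1/9 + 103/54))**2 = (46 + (30 - 1/162 + 103/54))**2 = (46 + 2584/81)**2 = (6310/81)**2 = 39816100/6561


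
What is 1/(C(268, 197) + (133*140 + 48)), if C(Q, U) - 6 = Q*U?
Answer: 1/71470 ≈ 1.3992e-5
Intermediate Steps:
C(Q, U) = 6 + Q*U
1/(C(268, 197) + (133*140 + 48)) = 1/((6 + 268*197) + (133*140 + 48)) = 1/((6 + 52796) + (18620 + 48)) = 1/(52802 + 18668) = 1/71470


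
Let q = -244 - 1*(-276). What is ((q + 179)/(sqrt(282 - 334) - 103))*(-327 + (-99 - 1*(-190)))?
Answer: 5128988/10661 + 99592*I*sqrt(13)/10661 ≈ 481.1 + 33.682*I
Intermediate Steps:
q = 32 (q = -244 + 276 = 32)
((q + 179)/(sqrt(282 - 334) - 103))*(-327 + (-99 - 1*(-190))) = ((32 + 179)/(sqrt(282 - 334) - 103))*(-327 + (-99 - 1*(-190))) = (211/(sqrt(-52) - 103))*(-327 + (-99 + 190)) = (211/(2*I*sqrt(13) - 103))*(-327 + 91) = (211/(-103 + 2*I*sqrt(13)))*(-236) = -49796/(-103 + 2*I*sqrt(13))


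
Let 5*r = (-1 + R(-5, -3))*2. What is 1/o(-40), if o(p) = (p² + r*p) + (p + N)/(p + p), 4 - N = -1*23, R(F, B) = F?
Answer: 80/135693 ≈ 0.00058957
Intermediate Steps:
N = 27 (N = 4 - (-1)*23 = 4 - 1*(-23) = 4 + 23 = 27)
r = -12/5 (r = ((-1 - 5)*2)/5 = (-6*2)/5 = (⅕)*(-12) = -12/5 ≈ -2.4000)
o(p) = p² - 12*p/5 + (27 + p)/(2*p) (o(p) = (p² - 12*p/5) + (p + 27)/(p + p) = (p² - 12*p/5) + (27 + p)/((2*p)) = (p² - 12*p/5) + (27 + p)*(1/(2*p)) = (p² - 12*p/5) + (27 + p)/(2*p) = p² - 12*p/5 + (27 + p)/(2*p))
1/o(-40) = 1/((⅒)*(135 - 40*(5 - 24*(-40) + 10*(-40)²))/(-40)) = 1/((⅒)*(-1/40)*(135 - 40*(5 + 960 + 10*1600))) = 1/((⅒)*(-1/40)*(135 - 40*(5 + 960 + 16000))) = 1/((⅒)*(-1/40)*(135 - 40*16965)) = 1/((⅒)*(-1/40)*(135 - 678600)) = 1/((⅒)*(-1/40)*(-678465)) = 1/(135693/80) = 80/135693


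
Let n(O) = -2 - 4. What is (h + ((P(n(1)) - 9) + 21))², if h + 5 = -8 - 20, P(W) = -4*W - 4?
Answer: 1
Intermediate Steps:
n(O) = -6
P(W) = -4 - 4*W
h = -33 (h = -5 + (-8 - 20) = -5 - 28 = -33)
(h + ((P(n(1)) - 9) + 21))² = (-33 + (((-4 - 4*(-6)) - 9) + 21))² = (-33 + (((-4 + 24) - 9) + 21))² = (-33 + ((20 - 9) + 21))² = (-33 + (11 + 21))² = (-33 + 32)² = (-1)² = 1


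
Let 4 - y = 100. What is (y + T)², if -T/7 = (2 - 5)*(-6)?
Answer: 49284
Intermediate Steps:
y = -96 (y = 4 - 1*100 = 4 - 100 = -96)
T = -126 (T = -7*(2 - 5)*(-6) = -(-21)*(-6) = -7*18 = -126)
(y + T)² = (-96 - 126)² = (-222)² = 49284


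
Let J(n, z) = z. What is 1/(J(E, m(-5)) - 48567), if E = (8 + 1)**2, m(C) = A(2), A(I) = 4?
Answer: -1/48563 ≈ -2.0592e-5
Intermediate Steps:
m(C) = 4
E = 81 (E = 9**2 = 81)
1/(J(E, m(-5)) - 48567) = 1/(4 - 48567) = 1/(-48563) = -1/48563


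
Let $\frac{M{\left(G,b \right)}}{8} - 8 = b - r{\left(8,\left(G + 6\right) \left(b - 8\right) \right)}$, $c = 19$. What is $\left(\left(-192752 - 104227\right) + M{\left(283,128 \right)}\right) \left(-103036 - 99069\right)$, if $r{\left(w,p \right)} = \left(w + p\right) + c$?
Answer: $115916716435$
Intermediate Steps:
$r{\left(w,p \right)} = 19 + p + w$ ($r{\left(w,p \right)} = \left(w + p\right) + 19 = \left(p + w\right) + 19 = 19 + p + w$)
$M{\left(G,b \right)} = -152 + 8 b - 8 \left(-8 + b\right) \left(6 + G\right)$ ($M{\left(G,b \right)} = 64 + 8 \left(b - \left(19 + \left(G + 6\right) \left(b - 8\right) + 8\right)\right) = 64 + 8 \left(b - \left(19 + \left(6 + G\right) \left(-8 + b\right) + 8\right)\right) = 64 + 8 \left(b - \left(19 + \left(-8 + b\right) \left(6 + G\right) + 8\right)\right) = 64 + 8 \left(b - \left(27 + \left(-8 + b\right) \left(6 + G\right)\right)\right) = 64 + 8 \left(-27 + b - \left(-8 + b\right) \left(6 + G\right)\right) = 64 - \left(216 - 8 b + 8 \left(-8 + b\right) \left(6 + G\right)\right) = -152 + 8 b - 8 \left(-8 + b\right) \left(6 + G\right)$)
$\left(\left(-192752 - 104227\right) + M{\left(283,128 \right)}\right) \left(-103036 - 99069\right) = \left(\left(-192752 - 104227\right) + \left(232 - 5120 + 64 \cdot 283 - 2264 \cdot 128\right)\right) \left(-103036 - 99069\right) = \left(-296979 + \left(232 - 5120 + 18112 - 289792\right)\right) \left(-202105\right) = \left(-296979 - 276568\right) \left(-202105\right) = \left(-573547\right) \left(-202105\right) = 115916716435$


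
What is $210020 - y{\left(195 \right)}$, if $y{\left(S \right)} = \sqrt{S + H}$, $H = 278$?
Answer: $210020 - \sqrt{473} \approx 2.1 \cdot 10^{5}$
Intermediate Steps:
$y{\left(S \right)} = \sqrt{278 + S}$ ($y{\left(S \right)} = \sqrt{S + 278} = \sqrt{278 + S}$)
$210020 - y{\left(195 \right)} = 210020 - \sqrt{278 + 195} = 210020 - \sqrt{473}$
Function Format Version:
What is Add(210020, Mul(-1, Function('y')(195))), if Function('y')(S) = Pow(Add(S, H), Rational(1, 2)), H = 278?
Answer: Add(210020, Mul(-1, Pow(473, Rational(1, 2)))) ≈ 2.1000e+5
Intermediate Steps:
Function('y')(S) = Pow(Add(278, S), Rational(1, 2)) (Function('y')(S) = Pow(Add(S, 278), Rational(1, 2)) = Pow(Add(278, S), Rational(1, 2)))
Add(210020, Mul(-1, Function('y')(195))) = Add(210020, Mul(-1, Pow(Add(278, 195), Rational(1, 2)))) = Add(210020, Mul(-1, Pow(473, Rational(1, 2))))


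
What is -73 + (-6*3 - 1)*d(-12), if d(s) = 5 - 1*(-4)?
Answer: -244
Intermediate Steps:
d(s) = 9 (d(s) = 5 + 4 = 9)
-73 + (-6*3 - 1)*d(-12) = -73 + (-6*3 - 1)*9 = -73 + (-18 - 1)*9 = -73 - 19*9 = -73 - 171 = -244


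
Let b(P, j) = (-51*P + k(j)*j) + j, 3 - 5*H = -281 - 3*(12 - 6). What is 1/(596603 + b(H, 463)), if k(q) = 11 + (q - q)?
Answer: 5/2995393 ≈ 1.6692e-6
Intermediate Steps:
k(q) = 11 (k(q) = 11 + 0 = 11)
H = 302/5 (H = ⅗ - (-281 - 3*(12 - 6))/5 = ⅗ - (-281 - 3*6)/5 = ⅗ - (-281 - 18)/5 = ⅗ - ⅕*(-299) = ⅗ + 299/5 = 302/5 ≈ 60.400)
b(P, j) = -51*P + 12*j (b(P, j) = (-51*P + 11*j) + j = -51*P + 12*j)
1/(596603 + b(H, 463)) = 1/(596603 + (-51*302/5 + 12*463)) = 1/(596603 + (-15402/5 + 5556)) = 1/(596603 + 12378/5) = 1/(2995393/5) = 5/2995393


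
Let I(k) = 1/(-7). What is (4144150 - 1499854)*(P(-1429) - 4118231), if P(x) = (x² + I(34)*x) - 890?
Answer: -38443121650776/7 ≈ -5.4919e+12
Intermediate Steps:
I(k) = -⅐
P(x) = -890 + x² - x/7 (P(x) = (x² - x/7) - 890 = -890 + x² - x/7)
(4144150 - 1499854)*(P(-1429) - 4118231) = (4144150 - 1499854)*((-890 + (-1429)² - ⅐*(-1429)) - 4118231) = 2644296*((-890 + 2042041 + 1429/7) - 4118231) = 2644296*(14289486/7 - 4118231) = 2644296*(-14538131/7) = -38443121650776/7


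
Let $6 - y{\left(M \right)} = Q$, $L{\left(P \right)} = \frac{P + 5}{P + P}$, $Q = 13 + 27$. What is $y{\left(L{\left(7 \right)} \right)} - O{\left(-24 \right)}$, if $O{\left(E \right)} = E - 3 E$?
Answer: $-82$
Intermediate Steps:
$Q = 40$
$O{\left(E \right)} = - 2 E$
$L{\left(P \right)} = \frac{5 + P}{2 P}$
$y{\left(M \right)} = -34$ ($y{\left(M \right)} = 6 - 40 = -34$)
$y{\left(L{\left(7 \right)} \right)} - O{\left(-24 \right)} = -34 - \left(-2\right) \left(-24\right) = -34 - 48 = -82$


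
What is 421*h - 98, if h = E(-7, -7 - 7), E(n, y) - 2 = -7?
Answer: -2203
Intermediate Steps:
E(n, y) = -5 (E(n, y) = 2 - 7 = -5)
h = -5
421*h - 98 = 421*(-5) - 98 = -2105 - 98 = -2203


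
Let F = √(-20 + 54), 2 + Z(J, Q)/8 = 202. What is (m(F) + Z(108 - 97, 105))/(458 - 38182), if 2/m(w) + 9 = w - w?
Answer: -7199/169758 ≈ -0.042407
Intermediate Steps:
Z(J, Q) = 1600 (Z(J, Q) = -16 + 8*202 = -16 + 1616 = 1600)
F = √34 ≈ 5.8309
m(w) = -2/9 (m(w) = 2/(-9 + (w - w)) = 2/(-9 + 0) = 2/(-9) = 2*(-⅑) = -2/9)
(m(F) + Z(108 - 97, 105))/(458 - 38182) = (-2/9 + 1600)/(458 - 38182) = (14398/9)/(-37724) = (14398/9)*(-1/37724) = -7199/169758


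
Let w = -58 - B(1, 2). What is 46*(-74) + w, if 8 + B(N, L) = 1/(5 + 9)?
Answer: -48357/14 ≈ -3454.1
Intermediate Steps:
B(N, L) = -111/14 (B(N, L) = -8 + 1/(5 + 9) = -8 + 1/14 = -111/14)
w = -701/14 (w = -58 - 1*(-111/14) = -58 + 111/14 = -701/14 ≈ -50.071)
46*(-74) + w = 46*(-74) - 701/14 = -3404 - 701/14 = -48357/14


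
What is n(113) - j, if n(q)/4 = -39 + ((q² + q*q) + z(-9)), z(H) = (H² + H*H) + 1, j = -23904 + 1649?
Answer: 124903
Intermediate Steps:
j = -22255
z(H) = 1 + 2*H² (z(H) = (H² + H²) + 1 = 2*H² + 1 = 1 + 2*H²)
n(q) = 496 + 8*q² (n(q) = 4*(-39 + ((q² + q*q) + (1 + 2*(-9)²))) = 4*(-39 + ((q² + q²) + (1 + 2*81))) = 4*(-39 + (2*q² + (1 + 162))) = 4*(-39 + (2*q² + 163)) = 4*(-39 + (163 + 2*q²)) = 4*(124 + 2*q²) = 496 + 8*q²)
n(113) - j = (496 + 8*113²) - 1*(-22255) = (496 + 8*12769) + 22255 = (496 + 102152) + 22255 = 102648 + 22255 = 124903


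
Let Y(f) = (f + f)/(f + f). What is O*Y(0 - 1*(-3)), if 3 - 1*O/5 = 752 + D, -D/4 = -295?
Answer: -9645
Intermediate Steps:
D = 1180 (D = -4*(-295) = 1180)
Y(f) = 1 (Y(f) = (2*f)/((2*f)) = (2*f)*(1/(2*f)) = 1)
O = -9645 (O = 15 - 5*(752 + 1180) = 15 - 5*1932 = 15 - 9660 = -9645)
O*Y(0 - 1*(-3)) = -9645*1 = -9645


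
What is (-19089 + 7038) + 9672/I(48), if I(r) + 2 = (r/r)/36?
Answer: -1203813/71 ≈ -16955.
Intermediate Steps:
I(r) = -71/36 (I(r) = -2 + (r/r)/36 = -2 + 1*(1/36) = -2 + 1/36 = -71/36)
(-19089 + 7038) + 9672/I(48) = (-19089 + 7038) + 9672/(-71/36) = -12051 + 9672*(-36/71) = -12051 - 348192/71 = -1203813/71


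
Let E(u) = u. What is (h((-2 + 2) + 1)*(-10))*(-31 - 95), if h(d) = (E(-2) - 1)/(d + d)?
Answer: -1890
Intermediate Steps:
h(d) = -3/(2*d) (h(d) = (-2 - 1)/(d + d) = -3*1/(2*d) = -3/(2*d))
(h((-2 + 2) + 1)*(-10))*(-31 - 95) = (-3/(2*((-2 + 2) + 1))*(-10))*(-31 - 95) = (-3/(2*(0 + 1))*(-10))*(-126) = (-3/2/1*(-10))*(-126) = (-3/2*1*(-10))*(-126) = -3/2*(-10)*(-126) = 15*(-126) = -1890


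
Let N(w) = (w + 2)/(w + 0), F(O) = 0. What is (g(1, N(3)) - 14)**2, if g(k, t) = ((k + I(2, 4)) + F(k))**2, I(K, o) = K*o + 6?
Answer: 44521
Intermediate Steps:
I(K, o) = 6 + K*o
N(w) = (2 + w)/w
g(k, t) = (14 + k)**2 (g(k, t) = ((k + (6 + 2*4)) + 0)**2 = ((k + (6 + 8)) + 0)**2 = ((k + 14) + 0)**2 = ((14 + k) + 0)**2 = (14 + k)**2)
(g(1, N(3)) - 14)**2 = ((14 + 1)**2 - 14)**2 = (15**2 - 14)**2 = (225 - 14)**2 = 211**2 = 44521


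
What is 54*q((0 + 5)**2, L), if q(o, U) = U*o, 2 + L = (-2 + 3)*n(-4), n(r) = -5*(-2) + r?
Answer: 5400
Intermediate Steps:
n(r) = 10 + r
L = 4 (L = -2 + (-2 + 3)*(10 - 4) = -2 + 1*6 = -2 + 6 = 4)
54*q((0 + 5)**2, L) = 54*(4*(0 + 5)**2) = 54*(4*5**2) = 54*(4*25) = 54*100 = 5400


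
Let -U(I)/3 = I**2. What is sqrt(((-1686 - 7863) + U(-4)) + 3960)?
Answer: I*sqrt(5637) ≈ 75.08*I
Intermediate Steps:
U(I) = -3*I**2
sqrt(((-1686 - 7863) + U(-4)) + 3960) = sqrt(((-1686 - 7863) - 3*(-4)**2) + 3960) = sqrt((-9549 - 3*16) + 3960) = sqrt((-9549 - 48) + 3960) = sqrt(-9597 + 3960) = sqrt(-5637) = I*sqrt(5637)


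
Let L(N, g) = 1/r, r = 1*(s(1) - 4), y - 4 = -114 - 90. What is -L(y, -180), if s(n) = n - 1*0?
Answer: ⅓ ≈ 0.33333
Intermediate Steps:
y = -200 (y = 4 + (-114 - 90) = 4 - 204 = -200)
s(n) = n (s(n) = n + 0 = n)
r = -3 (r = 1*(1 - 4) = 1*(-3) = -3)
L(N, g) = -⅓ (L(N, g) = 1/(-3) = -⅓)
-L(y, -180) = -1*(-⅓) = ⅓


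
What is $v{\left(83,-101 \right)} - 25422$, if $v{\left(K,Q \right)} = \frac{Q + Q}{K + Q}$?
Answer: $- \frac{228697}{9} \approx -25411.0$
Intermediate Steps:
$v{\left(K,Q \right)} = \frac{2 Q}{K + Q}$
$v{\left(83,-101 \right)} - 25422 = 2 \left(-101\right) \frac{1}{83 - 101} - 25422 = 2 \left(-101\right) \frac{1}{-18} - 25422 = 2 \left(-101\right) \left(- \frac{1}{18}\right) - 25422 = \frac{101}{9} - 25422 = - \frac{228697}{9}$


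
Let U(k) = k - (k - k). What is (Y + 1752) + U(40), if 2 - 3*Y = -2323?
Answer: 2567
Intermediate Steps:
U(k) = k (U(k) = k - 1*0 = k + 0 = k)
Y = 775 (Y = 2/3 - 1/3*(-2323) = 2/3 + 2323/3 = 775)
(Y + 1752) + U(40) = (775 + 1752) + 40 = 2527 + 40 = 2567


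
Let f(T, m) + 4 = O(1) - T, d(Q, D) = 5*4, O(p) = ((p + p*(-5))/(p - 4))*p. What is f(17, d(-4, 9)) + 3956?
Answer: 11809/3 ≈ 3936.3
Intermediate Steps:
O(p) = -4*p**2/(-4 + p) (O(p) = ((p - 5*p)/(-4 + p))*p = ((-4*p)/(-4 + p))*p = (-4*p/(-4 + p))*p = -4*p**2/(-4 + p))
d(Q, D) = 20
f(T, m) = -8/3 - T (f(T, m) = -4 + (-4*1**2/(-4 + 1) - T) = -4 + (-4*1/(-3) - T) = -4 + (-4*1*(-1/3) - T) = -4 + (4/3 - T) = -8/3 - T)
f(17, d(-4, 9)) + 3956 = (-8/3 - 1*17) + 3956 = (-8/3 - 17) + 3956 = -59/3 + 3956 = 11809/3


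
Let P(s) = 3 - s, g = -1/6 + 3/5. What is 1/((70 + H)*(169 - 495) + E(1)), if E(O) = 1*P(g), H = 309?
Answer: -30/3706543 ≈ -8.0938e-6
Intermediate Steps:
g = 13/30 (g = -1*⅙ + 3*(⅕) = -⅙ + ⅗ = 13/30 ≈ 0.43333)
E(O) = 77/30 (E(O) = 1*(3 - 1*13/30) = 1*(3 - 13/30) = 1*(77/30) = 77/30)
1/((70 + H)*(169 - 495) + E(1)) = 1/((70 + 309)*(169 - 495) + 77/30) = 1/(379*(-326) + 77/30) = 1/(-123554 + 77/30) = 1/(-3706543/30) = -30/3706543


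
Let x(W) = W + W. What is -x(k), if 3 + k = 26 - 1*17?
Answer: -12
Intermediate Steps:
k = 6 (k = -3 + (26 - 1*17) = -3 + (26 - 17) = -3 + 9 = 6)
x(W) = 2*W
-x(k) = -2*6 = -1*12 = -12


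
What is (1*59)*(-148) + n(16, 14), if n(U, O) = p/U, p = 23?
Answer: -139689/16 ≈ -8730.6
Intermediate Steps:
n(U, O) = 23/U
(1*59)*(-148) + n(16, 14) = (1*59)*(-148) + 23/16 = 59*(-148) + 23*(1/16) = -8732 + 23/16 = -139689/16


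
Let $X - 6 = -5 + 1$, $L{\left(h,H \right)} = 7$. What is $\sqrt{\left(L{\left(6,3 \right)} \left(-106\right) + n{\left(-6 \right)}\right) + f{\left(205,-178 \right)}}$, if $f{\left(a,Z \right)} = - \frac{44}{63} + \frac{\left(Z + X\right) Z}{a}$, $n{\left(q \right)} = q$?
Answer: $\frac{4 i \sqrt{690214910}}{4305} \approx 24.411 i$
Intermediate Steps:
$X = 2$ ($X = 6 + \left(-5 + 1\right) = 6 - 4 = 2$)
$f{\left(a,Z \right)} = - \frac{44}{63} + \frac{Z \left(2 + Z\right)}{a}$ ($f{\left(a,Z \right)} = - \frac{44}{63} + \frac{\left(Z + 2\right) Z}{a} = \left(-44\right) \frac{1}{63} + \frac{\left(2 + Z\right) Z}{a} = - \frac{44}{63} + \frac{Z \left(2 + Z\right)}{a}$)
$\sqrt{\left(L{\left(6,3 \right)} \left(-106\right) + n{\left(-6 \right)}\right) + f{\left(205,-178 \right)}} = \sqrt{\left(7 \left(-106\right) - 6\right) + \frac{\left(-178\right)^{2} + 2 \left(-178\right) - \frac{9020}{63}}{205}} = \sqrt{\left(-742 - 6\right) + \frac{31684 - 356 - \frac{9020}{63}}{205}} = \sqrt{-748 + \frac{1}{205} \cdot \frac{1964644}{63}} = \sqrt{-748 + \frac{1964644}{12915}} = \sqrt{- \frac{7695776}{12915}} = \frac{4 i \sqrt{690214910}}{4305}$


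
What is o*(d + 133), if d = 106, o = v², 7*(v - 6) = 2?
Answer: 462704/49 ≈ 9442.9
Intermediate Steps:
v = 44/7 (v = 6 + (⅐)*2 = 6 + 2/7 = 44/7 ≈ 6.2857)
o = 1936/49 (o = (44/7)² = 1936/49 ≈ 39.510)
o*(d + 133) = 1936*(106 + 133)/49 = (1936/49)*239 = 462704/49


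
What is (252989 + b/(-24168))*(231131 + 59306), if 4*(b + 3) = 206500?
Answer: 16752698049185/228 ≈ 7.3477e+10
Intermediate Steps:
b = 51622 (b = -3 + (¼)*206500 = -3 + 51625 = 51622)
(252989 + b/(-24168))*(231131 + 59306) = (252989 + 51622/(-24168))*(231131 + 59306) = (252989 + 51622*(-1/24168))*290437 = (252989 - 487/228)*290437 = (57681005/228)*290437 = 16752698049185/228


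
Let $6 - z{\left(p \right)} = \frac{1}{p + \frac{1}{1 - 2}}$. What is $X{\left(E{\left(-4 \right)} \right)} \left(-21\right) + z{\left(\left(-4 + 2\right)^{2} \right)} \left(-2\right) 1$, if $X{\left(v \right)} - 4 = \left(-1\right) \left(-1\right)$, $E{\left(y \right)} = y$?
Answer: $- \frac{349}{3} \approx -116.33$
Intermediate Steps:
$X{\left(v \right)} = 5$ ($X{\left(v \right)} = 4 - -1 = 4 + 1 = 5$)
$z{\left(p \right)} = 6 - \frac{1}{-1 + p}$ ($z{\left(p \right)} = 6 - \frac{1}{p + \frac{1}{1 - 2}} = 6 - \frac{1}{p + \frac{1}{-1}} = 6 - \frac{1}{p - 1} = 6 - \frac{1}{-1 + p}$)
$X{\left(E{\left(-4 \right)} \right)} \left(-21\right) + z{\left(\left(-4 + 2\right)^{2} \right)} \left(-2\right) 1 = 5 \left(-21\right) + \frac{-7 + 6 \left(-4 + 2\right)^{2}}{-1 + \left(-4 + 2\right)^{2}} \left(-2\right) 1 = -105 + \frac{-7 + 6 \left(-2\right)^{2}}{-1 + \left(-2\right)^{2}} \left(-2\right) 1 = -105 + \frac{-7 + 6 \cdot 4}{-1 + 4} \left(-2\right) 1 = -105 + \frac{-7 + 24}{3} \left(-2\right) 1 = -105 + \frac{1}{3} \cdot 17 \left(-2\right) 1 = -105 + \frac{17}{3} \left(-2\right) 1 = -105 - \frac{34}{3} = - \frac{349}{3}$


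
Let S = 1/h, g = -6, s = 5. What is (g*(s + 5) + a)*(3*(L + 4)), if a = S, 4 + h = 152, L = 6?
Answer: -133185/74 ≈ -1799.8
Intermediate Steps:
h = 148 (h = -4 + 152 = 148)
S = 1/148 ≈ 0.0067568
a = 1/148 ≈ 0.0067568
(g*(s + 5) + a)*(3*(L + 4)) = (-6*(5 + 5) + 1/148)*(3*(6 + 4)) = (-6*10 + 1/148)*(3*10) = (-60 + 1/148)*30 = -8879/148*30 = -133185/74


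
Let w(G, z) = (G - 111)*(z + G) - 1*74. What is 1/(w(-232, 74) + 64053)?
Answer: 1/118173 ≈ 8.4622e-6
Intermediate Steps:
w(G, z) = -74 + (-111 + G)*(G + z) (w(G, z) = (-111 + G)*(G + z) - 74 = -74 + (-111 + G)*(G + z))
1/(w(-232, 74) + 64053) = 1/((-74 + (-232)**2 - 111*(-232) - 111*74 - 232*74) + 64053) = 1/((-74 + 53824 + 25752 - 8214 - 17168) + 64053) = 1/(54120 + 64053) = 1/118173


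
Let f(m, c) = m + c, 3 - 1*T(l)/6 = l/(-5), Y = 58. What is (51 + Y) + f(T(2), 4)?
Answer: 667/5 ≈ 133.40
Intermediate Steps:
T(l) = 18 + 6*l/5 (T(l) = 18 - 6*l/(-5) = 18 - 6*l*(-1)/5 = 18 - (-6)*l/5 = 18 + 6*l/5)
f(m, c) = c + m
(51 + Y) + f(T(2), 4) = (51 + 58) + (4 + (18 + (6/5)*2)) = 109 + (4 + (18 + 12/5)) = 109 + (4 + 102/5) = 109 + 122/5 = 667/5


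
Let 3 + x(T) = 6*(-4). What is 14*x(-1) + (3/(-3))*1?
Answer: -379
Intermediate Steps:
x(T) = -27 (x(T) = -3 + 6*(-4) = -3 - 24 = -27)
14*x(-1) + (3/(-3))*1 = 14*(-27) + (3/(-3))*1 = -378 + (3*(-⅓))*1 = -378 - 1*1 = -378 - 1 = -379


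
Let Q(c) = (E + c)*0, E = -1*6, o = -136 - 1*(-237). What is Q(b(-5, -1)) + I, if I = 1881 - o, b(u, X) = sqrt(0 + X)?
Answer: 1780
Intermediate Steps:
o = 101 (o = -136 + 237 = 101)
E = -6
b(u, X) = sqrt(X)
Q(c) = 0 (Q(c) = (-6 + c)*0 = 0)
I = 1780 (I = 1881 - 1*101 = 1881 - 101 = 1780)
Q(b(-5, -1)) + I = 0 + 1780 = 1780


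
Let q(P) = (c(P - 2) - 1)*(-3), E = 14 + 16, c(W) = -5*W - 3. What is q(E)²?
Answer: 186624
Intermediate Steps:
c(W) = -3 - 5*W
E = 30
q(P) = -18 + 15*P (q(P) = ((-3 - 5*(P - 2)) - 1)*(-3) = ((-3 - 5*(-2 + P)) - 1)*(-3) = ((-3 + (10 - 5*P)) - 1)*(-3) = ((7 - 5*P) - 1)*(-3) = (6 - 5*P)*(-3) = -18 + 15*P)
q(E)² = (-18 + 15*30)² = (-18 + 450)² = 432² = 186624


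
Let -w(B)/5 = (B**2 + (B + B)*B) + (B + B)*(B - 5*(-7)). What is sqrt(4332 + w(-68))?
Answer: 2*I*sqrt(21867) ≈ 295.75*I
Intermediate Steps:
w(B) = -15*B**2 - 10*B*(35 + B) (w(B) = -5*((B**2 + (B + B)*B) + (B + B)*(B - 5*(-7))) = -5*((B**2 + (2*B)*B) + (2*B)*(B + 35)) = -5*((B**2 + 2*B**2) + (2*B)*(35 + B)) = -5*(3*B**2 + 2*B*(35 + B)) = -15*B**2 - 10*B*(35 + B))
sqrt(4332 + w(-68)) = sqrt(4332 - 25*(-68)*(14 - 68)) = sqrt(4332 - 25*(-68)*(-54)) = sqrt(4332 - 91800) = sqrt(-87468) = 2*I*sqrt(21867)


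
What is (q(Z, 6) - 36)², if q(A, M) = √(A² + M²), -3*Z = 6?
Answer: 1336 - 144*√10 ≈ 880.63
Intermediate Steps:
Z = -2 (Z = -⅓*6 = -2)
(q(Z, 6) - 36)² = (√((-2)² + 6²) - 36)² = (√(4 + 36) - 36)² = (√40 - 36)² = (2*√10 - 36)² = (-36 + 2*√10)²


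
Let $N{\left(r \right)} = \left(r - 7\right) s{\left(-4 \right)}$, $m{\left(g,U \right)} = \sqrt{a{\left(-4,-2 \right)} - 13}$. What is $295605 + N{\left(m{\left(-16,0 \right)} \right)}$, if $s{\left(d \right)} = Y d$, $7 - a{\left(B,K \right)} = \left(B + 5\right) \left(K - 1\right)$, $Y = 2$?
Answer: $295661 - 8 i \sqrt{3} \approx 2.9566 \cdot 10^{5} - 13.856 i$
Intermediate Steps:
$a{\left(B,K \right)} = 7 - \left(-1 + K\right) \left(5 + B\right)$ ($a{\left(B,K \right)} = 7 - \left(B + 5\right) \left(K - 1\right) = 7 - \left(5 + B\right) \left(-1 + K\right) = 7 - \left(-1 + K\right) \left(5 + B\right)$)
$m{\left(g,U \right)} = i \sqrt{3}$ ($m{\left(g,U \right)} = \sqrt{\left(12 - 4 - -10 - \left(-4\right) \left(-2\right)\right) - 13} = \sqrt{\left(12 - 4 + 10 - 8\right) - 13} = \sqrt{10 - 13} = \sqrt{-3} = i \sqrt{3}$)
$s{\left(d \right)} = 2 d$
$N{\left(r \right)} = 56 - 8 r$ ($N{\left(r \right)} = \left(r - 7\right) 2 \left(-4\right) = \left(-7 + r\right) \left(-8\right) = 56 - 8 r$)
$295605 + N{\left(m{\left(-16,0 \right)} \right)} = 295605 + \left(56 - 8 i \sqrt{3}\right) = 295661 - 8 i \sqrt{3}$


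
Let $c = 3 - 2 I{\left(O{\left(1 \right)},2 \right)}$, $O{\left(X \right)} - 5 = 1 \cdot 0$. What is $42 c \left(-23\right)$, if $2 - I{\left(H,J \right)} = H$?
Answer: $-8694$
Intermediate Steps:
$O{\left(X \right)} = 5$ ($O{\left(X \right)} = 5 + 1 \cdot 0 = 5 + 0 = 5$)
$I{\left(H,J \right)} = 2 - H$
$c = 9$ ($c = 3 - 2 \left(2 - 5\right) = 3 - -6 = 3 + 6 = 9$)
$42 c \left(-23\right) = 42 \cdot 9 \left(-23\right) = 378 \left(-23\right) = -8694$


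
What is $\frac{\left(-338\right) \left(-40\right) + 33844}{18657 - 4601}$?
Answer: $\frac{11841}{3514} \approx 3.3697$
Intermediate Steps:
$\frac{\left(-338\right) \left(-40\right) + 33844}{18657 - 4601} = \frac{13520 + 33844}{14056} = 47364 \cdot \frac{1}{14056} = \frac{11841}{3514}$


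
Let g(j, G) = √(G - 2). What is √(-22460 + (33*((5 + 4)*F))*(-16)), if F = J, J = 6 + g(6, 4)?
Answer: 2*√(-12743 - 1188*√2) ≈ 240.19*I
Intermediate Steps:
g(j, G) = √(-2 + G)
J = 6 + √2 (J = 6 + √(-2 + 4) = 6 + √2 ≈ 7.4142)
F = 6 + √2 ≈ 7.4142
√(-22460 + (33*((5 + 4)*F))*(-16)) = √(-22460 + (33*((5 + 4)*(6 + √2)))*(-16)) = √(-22460 + (33*(9*(6 + √2)))*(-16)) = √(-22460 + (33*(54 + 9*√2))*(-16)) = √(-22460 + (1782 + 297*√2)*(-16)) = √(-22460 + (-28512 - 4752*√2)) = √(-50972 - 4752*√2)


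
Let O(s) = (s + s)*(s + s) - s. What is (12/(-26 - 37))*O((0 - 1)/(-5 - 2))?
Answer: 4/343 ≈ 0.011662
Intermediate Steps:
O(s) = -s + 4*s² (O(s) = (2*s)*(2*s) - s = 4*s² - s = -s + 4*s²)
(12/(-26 - 37))*O((0 - 1)/(-5 - 2)) = (12/(-26 - 37))*(((0 - 1)/(-5 - 2))*(-1 + 4*((0 - 1)/(-5 - 2)))) = (12/(-63))*((-1/(-7))*(-1 + 4*(-1/(-7)))) = (12*(-1/63))*((-1*(-⅐))*(-1 + 4*(-1*(-⅐)))) = -4*(-1 + 4*(⅐))/147 = -4*(-1 + 4/7)/147 = -4*(-3)/(147*7) = -4/21*(-3/49) = 4/343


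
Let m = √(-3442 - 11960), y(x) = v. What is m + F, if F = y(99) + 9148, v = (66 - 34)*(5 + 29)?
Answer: 10236 + I*√15402 ≈ 10236.0 + 124.1*I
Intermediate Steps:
v = 1088 (v = 32*34 = 1088)
y(x) = 1088
F = 10236 (F = 1088 + 9148 = 10236)
m = I*√15402 (m = √(-15402) = I*√15402 ≈ 124.1*I)
m + F = I*√15402 + 10236 = 10236 + I*√15402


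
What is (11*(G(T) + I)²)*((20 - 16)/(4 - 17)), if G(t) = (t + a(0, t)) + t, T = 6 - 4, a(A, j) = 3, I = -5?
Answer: -176/13 ≈ -13.538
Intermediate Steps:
T = 2
G(t) = 3 + 2*t (G(t) = (t + 3) + t = (3 + t) + t = 3 + 2*t)
(11*(G(T) + I)²)*((20 - 16)/(4 - 17)) = (11*((3 + 2*2) - 5)²)*((20 - 16)/(4 - 17)) = (11*((3 + 4) - 5)²)*(4/(-13)) = (11*(7 - 5)²)*(4*(-1/13)) = (11*2²)*(-4/13) = (11*4)*(-4/13) = 44*(-4/13) = -176/13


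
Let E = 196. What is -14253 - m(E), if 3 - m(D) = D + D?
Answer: -13864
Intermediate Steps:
m(D) = 3 - 2*D (m(D) = 3 - (D + D) = 3 - 2*D)
-14253 - m(E) = -14253 - (3 - 2*196) = -14253 - (3 - 392) = -14253 - 1*(-389) = -14253 + 389 = -13864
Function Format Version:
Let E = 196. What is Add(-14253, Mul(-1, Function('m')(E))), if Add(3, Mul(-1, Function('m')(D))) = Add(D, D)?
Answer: -13864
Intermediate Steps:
Function('m')(D) = Add(3, Mul(-2, D)) (Function('m')(D) = Add(3, Mul(-1, Add(D, D))) = Add(3, Mul(-1, Mul(2, D))) = Add(3, Mul(-2, D)))
Add(-14253, Mul(-1, Function('m')(E))) = Add(-14253, Mul(-1, Add(3, Mul(-2, 196)))) = Add(-14253, Mul(-1, Add(3, -392))) = Add(-14253, Mul(-1, -389)) = Add(-14253, 389) = -13864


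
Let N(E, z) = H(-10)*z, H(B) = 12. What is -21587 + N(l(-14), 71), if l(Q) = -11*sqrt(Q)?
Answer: -20735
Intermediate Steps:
N(E, z) = 12*z
-21587 + N(l(-14), 71) = -21587 + 12*71 = -21587 + 852 = -20735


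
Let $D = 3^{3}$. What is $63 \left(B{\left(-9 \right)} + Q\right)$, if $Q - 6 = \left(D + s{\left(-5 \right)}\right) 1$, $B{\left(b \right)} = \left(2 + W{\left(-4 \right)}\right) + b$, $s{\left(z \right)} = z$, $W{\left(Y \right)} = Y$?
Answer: $1071$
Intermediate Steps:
$D = 27$
$B{\left(b \right)} = -2 + b$ ($B{\left(b \right)} = \left(2 - 4\right) + b = -2 + b$)
$Q = 28$ ($Q = 6 + \left(27 - 5\right) 1 = 6 + 22 \cdot 1 = 6 + 22 = 28$)
$63 \left(B{\left(-9 \right)} + Q\right) = 63 \left(\left(-2 - 9\right) + 28\right) = 63 \left(-11 + 28\right) = 63 \cdot 17 = 1071$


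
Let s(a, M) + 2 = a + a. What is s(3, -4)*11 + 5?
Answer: 49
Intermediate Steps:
s(a, M) = -2 + 2*a (s(a, M) = -2 + (a + a) = -2 + 2*a)
s(3, -4)*11 + 5 = (-2 + 2*3)*11 + 5 = (-2 + 6)*11 + 5 = 4*11 + 5 = 44 + 5 = 49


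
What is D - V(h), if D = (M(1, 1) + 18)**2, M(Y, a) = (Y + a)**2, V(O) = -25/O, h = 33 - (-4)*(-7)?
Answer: 489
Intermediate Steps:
h = 5 (h = 33 - 1*28 = 33 - 28 = 5)
D = 484 (D = ((1 + 1)**2 + 18)**2 = (2**2 + 18)**2 = (4 + 18)**2 = 22**2 = 484)
D - V(h) = 484 - (-25)/5 = 484 - 1*(-5) = 484 + 5 = 489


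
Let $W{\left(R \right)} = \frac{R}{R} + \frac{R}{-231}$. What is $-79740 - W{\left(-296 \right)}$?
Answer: $- \frac{18420467}{231} \approx -79742.0$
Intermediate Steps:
$W{\left(R \right)} = 1 - \frac{R}{231}$ ($W{\left(R \right)} = 1 + R \left(- \frac{1}{231}\right) = 1 - \frac{R}{231}$)
$-79740 - W{\left(-296 \right)} = -79740 - \left(1 - - \frac{296}{231}\right) = -79740 - \left(1 + \frac{296}{231}\right) = -79740 - \frac{527}{231} = - \frac{18420467}{231}$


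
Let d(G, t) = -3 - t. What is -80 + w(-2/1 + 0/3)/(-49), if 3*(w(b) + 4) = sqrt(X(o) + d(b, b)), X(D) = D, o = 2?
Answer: -11749/147 ≈ -79.925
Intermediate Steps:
w(b) = -4 + sqrt(-1 - b)/3 (w(b) = -4 + sqrt(2 + (-3 - b))/3 = -4 + sqrt(-1 - b)/3)
-80 + w(-2/1 + 0/3)/(-49) = -80 + (-4 + sqrt(-1 - (-2/1 + 0/3))/3)/(-49) = -80 + (-4 + sqrt(-1 - (-2*1 + 0*(1/3)))/3)*(-1/49) = -80 + (-4 + sqrt(-1 - (-2 + 0))/3)*(-1/49) = -80 + (-4 + sqrt(-1 - 1*(-2))/3)*(-1/49) = -80 + (-4 + sqrt(-1 + 2)/3)*(-1/49) = -80 + (-4 + sqrt(1)/3)*(-1/49) = -80 + (-4 + (1/3)*1)*(-1/49) = -80 + (-4 + 1/3)*(-1/49) = -80 - 11/3*(-1/49) = -80 + 11/147 = -11749/147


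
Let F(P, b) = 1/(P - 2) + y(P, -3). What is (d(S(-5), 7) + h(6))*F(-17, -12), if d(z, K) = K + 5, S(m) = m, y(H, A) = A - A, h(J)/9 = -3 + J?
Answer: -39/19 ≈ -2.0526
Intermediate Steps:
h(J) = -27 + 9*J (h(J) = 9*(-3 + J) = -27 + 9*J)
y(H, A) = 0
F(P, b) = 1/(-2 + P) (F(P, b) = 1/(P - 2) + 0 = 1/(-2 + P) + 0 = 1/(-2 + P))
d(z, K) = 5 + K
(d(S(-5), 7) + h(6))*F(-17, -12) = ((5 + 7) + (-27 + 9*6))/(-2 - 17) = (12 + (-27 + 54))/(-19) = (12 + 27)*(-1/19) = 39*(-1/19) = -39/19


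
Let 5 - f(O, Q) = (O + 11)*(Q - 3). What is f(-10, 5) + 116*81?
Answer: 9399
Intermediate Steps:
f(O, Q) = 5 - (-3 + Q)*(11 + O) (f(O, Q) = 5 - (O + 11)*(Q - 3) = 5 - (11 + O)*(-3 + Q) = 5 - (-3 + Q)*(11 + O))
f(-10, 5) + 116*81 = (38 - 11*5 + 3*(-10) - 1*(-10)*5) + 116*81 = (38 - 55 - 30 + 50) + 9396 = 3 + 9396 = 9399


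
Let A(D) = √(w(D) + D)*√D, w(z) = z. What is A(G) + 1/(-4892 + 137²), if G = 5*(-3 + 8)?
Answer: 1/13877 + 25*√2 ≈ 35.355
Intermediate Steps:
G = 25 (G = 5*5 = 25)
A(D) = D*√2 (A(D) = √(D + D)*√D = √(2*D)*√D = (√2*√D)*√D = D*√2)
A(G) + 1/(-4892 + 137²) = 25*√2 + 1/(-4892 + 137²) = 25*√2 + 1/(-4892 + 18769) = 25*√2 + 1/13877 = 1/13877 + 25*√2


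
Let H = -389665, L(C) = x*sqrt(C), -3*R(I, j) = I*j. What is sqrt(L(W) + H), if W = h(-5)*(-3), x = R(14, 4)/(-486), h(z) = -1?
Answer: sqrt(-284065785 + 28*sqrt(3))/27 ≈ 624.23*I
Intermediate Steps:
R(I, j) = -I*j/3
x = 28/729 (x = -1/3*14*4/(-486) = -56/3*(-1/486) = 28/729 ≈ 0.038409)
W = 3 (W = -1*(-3) = 3)
L(C) = 28*sqrt(C)/729
sqrt(L(W) + H) = sqrt(28*sqrt(3)/729 - 389665) = sqrt(-389665 + 28*sqrt(3)/729)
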